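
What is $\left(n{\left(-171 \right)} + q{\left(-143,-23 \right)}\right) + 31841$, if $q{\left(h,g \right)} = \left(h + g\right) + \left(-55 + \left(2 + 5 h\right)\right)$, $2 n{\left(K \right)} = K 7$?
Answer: $\frac{60617}{2} \approx 30309.0$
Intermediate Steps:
$n{\left(K \right)} = \frac{7 K}{2}$ ($n{\left(K \right)} = \frac{K 7}{2} = \frac{7 K}{2}$)
$q{\left(h,g \right)} = -53 + g + 6 h$ ($q{\left(h,g \right)} = \left(g + h\right) + \left(-53 + 5 h\right) = -53 + g + 6 h$)
$\left(n{\left(-171 \right)} + q{\left(-143,-23 \right)}\right) + 31841 = \left(\frac{7}{2} \left(-171\right) - 934\right) + 31841 = \left(- \frac{1197}{2} - 934\right) + 31841 = - \frac{3065}{2} + 31841 = \frac{60617}{2}$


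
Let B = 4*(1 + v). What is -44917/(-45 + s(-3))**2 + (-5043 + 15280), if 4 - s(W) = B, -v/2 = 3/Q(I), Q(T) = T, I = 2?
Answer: 11103176/1089 ≈ 10196.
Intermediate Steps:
v = -3 (v = -6/2 = -2*3/2 = -3)
B = -8 (B = 4*(1 - 3) = 4*(-2) = -8)
s(W) = 12 (s(W) = 4 - 1*(-8) = 4 + 8 = 12)
-44917/(-45 + s(-3))**2 + (-5043 + 15280) = -44917/(-45 + 12)**2 + (-5043 + 15280) = -44917/((-33)**2) + 10237 = -44917/1089 + 10237 = 11103176/1089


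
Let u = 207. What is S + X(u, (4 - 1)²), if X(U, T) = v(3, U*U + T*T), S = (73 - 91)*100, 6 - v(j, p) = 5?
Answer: -1799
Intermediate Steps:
v(j, p) = 1 (v(j, p) = 6 - 1*5 = 6 - 5 = 1)
S = -1800 (S = -18*100 = -1800)
X(U, T) = 1
S + X(u, (4 - 1)²) = -1800 + 1 = -1799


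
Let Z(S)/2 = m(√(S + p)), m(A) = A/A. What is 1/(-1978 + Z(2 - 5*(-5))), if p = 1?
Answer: -1/1976 ≈ -0.00050607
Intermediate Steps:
m(A) = 1
Z(S) = 2 (Z(S) = 2*1 = 2)
1/(-1978 + Z(2 - 5*(-5))) = 1/(-1978 + 2) = 1/(-1976) = -1/1976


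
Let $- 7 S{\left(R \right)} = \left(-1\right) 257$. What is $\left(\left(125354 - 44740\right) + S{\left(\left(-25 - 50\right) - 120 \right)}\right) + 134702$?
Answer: $\frac{1507469}{7} \approx 2.1535 \cdot 10^{5}$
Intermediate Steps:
$S{\left(R \right)} = \frac{257}{7}$ ($S{\left(R \right)} = - \frac{\left(-1\right) 257}{7} = \left(- \frac{1}{7}\right) \left(-257\right) = \frac{257}{7}$)
$\left(\left(125354 - 44740\right) + S{\left(\left(-25 - 50\right) - 120 \right)}\right) + 134702 = \left(\left(125354 - 44740\right) + \frac{257}{7}\right) + 134702 = \left(80614 + \frac{257}{7}\right) + 134702 = \frac{564555}{7} + 134702 = \frac{1507469}{7}$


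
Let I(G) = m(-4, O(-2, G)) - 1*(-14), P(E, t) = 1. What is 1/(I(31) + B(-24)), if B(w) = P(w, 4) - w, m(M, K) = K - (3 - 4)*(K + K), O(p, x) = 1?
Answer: 1/42 ≈ 0.023810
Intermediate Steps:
m(M, K) = 3*K (m(M, K) = K - (-1)*2*K = K - (-2)*K = K + 2*K = 3*K)
B(w) = 1 - w
I(G) = 17 (I(G) = 3*1 - 1*(-14) = 3 + 14 = 17)
1/(I(31) + B(-24)) = 1/(17 + (1 - 1*(-24))) = 1/(17 + (1 + 24)) = 1/(17 + 25) = 1/42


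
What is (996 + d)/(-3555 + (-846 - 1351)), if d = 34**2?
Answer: -269/719 ≈ -0.37413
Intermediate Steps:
d = 1156
(996 + d)/(-3555 + (-846 - 1351)) = (996 + 1156)/(-3555 + (-846 - 1351)) = 2152/(-3555 - 2197) = 2152/(-5752) = 2152*(-1/5752) = -269/719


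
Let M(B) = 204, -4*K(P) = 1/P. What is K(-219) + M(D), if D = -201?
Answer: 178705/876 ≈ 204.00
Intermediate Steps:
K(P) = -1/(4*P)
K(-219) + M(D) = -¼/(-219) + 204 = -¼*(-1/219) + 204 = 1/876 + 204 = 178705/876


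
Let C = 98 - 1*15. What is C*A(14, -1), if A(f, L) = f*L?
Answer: -1162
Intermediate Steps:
A(f, L) = L*f
C = 83 (C = 98 - 15 = 83)
C*A(14, -1) = 83*(-1*14) = 83*(-14) = -1162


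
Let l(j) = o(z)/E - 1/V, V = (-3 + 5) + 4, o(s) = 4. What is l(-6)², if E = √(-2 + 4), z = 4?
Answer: 289/36 - 2*√2/3 ≈ 7.0850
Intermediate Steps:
E = √2 ≈ 1.4142
V = 6 (V = 2 + 4 = 6)
l(j) = -⅙ + 2*√2 (l(j) = 4/(√2) - 1/6 = 4*(√2/2) - 1*⅙ = 2*√2 - ⅙ = -⅙ + 2*√2)
l(-6)² = (-⅙ + 2*√2)²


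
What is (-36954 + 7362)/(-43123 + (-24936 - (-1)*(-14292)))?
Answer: 29592/82351 ≈ 0.35934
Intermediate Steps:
(-36954 + 7362)/(-43123 + (-24936 - (-1)*(-14292))) = -29592/(-43123 + (-24936 - 1*14292)) = -29592/(-43123 + (-24936 - 14292)) = -29592/(-43123 - 39228) = -29592/(-82351) = -29592*(-1/82351) = 29592/82351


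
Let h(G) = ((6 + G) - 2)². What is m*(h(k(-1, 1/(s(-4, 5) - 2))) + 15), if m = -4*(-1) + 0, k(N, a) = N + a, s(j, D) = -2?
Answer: 361/4 ≈ 90.250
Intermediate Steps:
h(G) = (4 + G)²
m = 4 (m = 4 + 0 = 4)
m*(h(k(-1, 1/(s(-4, 5) - 2))) + 15) = 4*((4 + (-1 + 1/(-2 - 2)))² + 15) = 4*((4 + (-1 + 1/(-4)))² + 15) = 4*((4 + (-1 - ¼))² + 15) = 4*((4 - 5/4)² + 15) = 4*((11/4)² + 15) = 4*(121/16 + 15) = 4*(361/16) = 361/4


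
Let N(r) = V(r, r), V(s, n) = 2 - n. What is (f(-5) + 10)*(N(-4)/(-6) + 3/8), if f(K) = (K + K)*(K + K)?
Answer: -275/4 ≈ -68.750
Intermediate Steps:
f(K) = 4*K² (f(K) = (2*K)*(2*K) = 4*K²)
N(r) = 2 - r
(f(-5) + 10)*(N(-4)/(-6) + 3/8) = (4*(-5)² + 10)*((2 - 1*(-4))/(-6) + 3/8) = (4*25 + 10)*((2 + 4)*(-⅙) + 3*(⅛)) = (100 + 10)*(6*(-⅙) + 3/8) = 110*(-1 + 3/8) = 110*(-5/8) = -275/4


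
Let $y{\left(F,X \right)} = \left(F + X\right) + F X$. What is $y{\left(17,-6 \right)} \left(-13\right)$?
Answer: $1183$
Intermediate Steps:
$y{\left(F,X \right)} = F + X + F X$
$y{\left(17,-6 \right)} \left(-13\right) = \left(17 - 6 + 17 \left(-6\right)\right) \left(-13\right) = \left(17 - 6 - 102\right) \left(-13\right) = \left(-91\right) \left(-13\right) = 1183$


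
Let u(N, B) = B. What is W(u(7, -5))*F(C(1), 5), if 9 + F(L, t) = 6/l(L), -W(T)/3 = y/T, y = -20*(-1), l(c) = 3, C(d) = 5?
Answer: -84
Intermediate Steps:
y = 20
W(T) = -60/T
F(L, t) = -7 (F(L, t) = -9 + 6/3 = -9 + 6*(1/3) = -9 + 2 = -7)
W(u(7, -5))*F(C(1), 5) = -60/(-5)*(-7) = -60*(-1/5)*(-7) = 12*(-7) = -84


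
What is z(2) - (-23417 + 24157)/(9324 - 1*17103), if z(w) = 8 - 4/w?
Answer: 47414/7779 ≈ 6.0951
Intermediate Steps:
z(w) = 8 - 4/w
z(2) - (-23417 + 24157)/(9324 - 1*17103) = (8 - 4/2) - (-23417 + 24157)/(9324 - 1*17103) = (8 - 4*1/2) - 740/(9324 - 17103) = (8 - 2) - 740/(-7779) = 6 - 740*(-1)/7779 = 6 - 1*(-740/7779) = 6 + 740/7779 = 47414/7779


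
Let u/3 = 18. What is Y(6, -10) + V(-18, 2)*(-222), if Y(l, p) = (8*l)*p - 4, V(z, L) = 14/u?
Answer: -4874/9 ≈ -541.56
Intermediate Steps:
u = 54 (u = 3*18 = 54)
V(z, L) = 7/27 (V(z, L) = 14/54 = 14*(1/54) = 7/27)
Y(l, p) = -4 + 8*l*p (Y(l, p) = 8*l*p - 4 = -4 + 8*l*p)
Y(6, -10) + V(-18, 2)*(-222) = (-4 + 8*6*(-10)) + (7/27)*(-222) = (-4 - 480) - 518/9 = -484 - 518/9 = -4874/9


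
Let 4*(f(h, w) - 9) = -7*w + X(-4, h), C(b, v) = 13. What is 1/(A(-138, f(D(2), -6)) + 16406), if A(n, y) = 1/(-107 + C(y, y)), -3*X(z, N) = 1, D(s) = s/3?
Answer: 94/1542163 ≈ 6.0953e-5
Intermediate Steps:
D(s) = s/3 (D(s) = s*(⅓) = s/3)
X(z, N) = -⅓ (X(z, N) = -⅓*1 = -⅓)
f(h, w) = 107/12 - 7*w/4 (f(h, w) = 9 + (-7*w - ⅓)/4 = 9 + (-⅓ - 7*w)/4 = 9 + (-1/12 - 7*w/4) = 107/12 - 7*w/4)
A(n, y) = -1/94 (A(n, y) = 1/(-107 + 13) = 1/(-94) = -1/94)
1/(A(-138, f(D(2), -6)) + 16406) = 1/(-1/94 + 16406) = 1/(1542163/94) = 94/1542163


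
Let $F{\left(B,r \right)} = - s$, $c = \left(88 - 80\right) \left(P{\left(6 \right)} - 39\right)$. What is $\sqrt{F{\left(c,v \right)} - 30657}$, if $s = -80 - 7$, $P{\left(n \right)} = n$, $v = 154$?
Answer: $i \sqrt{30570} \approx 174.84 i$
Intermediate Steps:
$c = -264$ ($c = \left(88 - 80\right) \left(6 - 39\right) = 8 \left(-33\right) = -264$)
$s = -87$ ($s = -80 - 7 = -87$)
$F{\left(B,r \right)} = 87$ ($F{\left(B,r \right)} = \left(-1\right) \left(-87\right) = 87$)
$\sqrt{F{\left(c,v \right)} - 30657} = \sqrt{87 - 30657} = \sqrt{-30570} = i \sqrt{30570}$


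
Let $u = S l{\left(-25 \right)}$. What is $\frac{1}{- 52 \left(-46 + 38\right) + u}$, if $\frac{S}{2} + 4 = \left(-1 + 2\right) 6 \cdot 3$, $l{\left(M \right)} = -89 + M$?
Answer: $- \frac{1}{2776} \approx -0.00036023$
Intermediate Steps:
$S = 28$ ($S = -8 + 2 \left(-1 + 2\right) 6 \cdot 3 = -8 + 2 \cdot 1 \cdot 6 \cdot 3 = -8 + 2 \cdot 6 \cdot 3 = -8 + 2 \cdot 18 = -8 + 36 = 28$)
$u = -3192$ ($u = 28 \left(-89 - 25\right) = 28 \left(-114\right) = -3192$)
$\frac{1}{- 52 \left(-46 + 38\right) + u} = \frac{1}{- 52 \left(-46 + 38\right) - 3192} = \frac{1}{\left(-52\right) \left(-8\right) - 3192} = \frac{1}{416 - 3192} = \frac{1}{-2776} = - \frac{1}{2776}$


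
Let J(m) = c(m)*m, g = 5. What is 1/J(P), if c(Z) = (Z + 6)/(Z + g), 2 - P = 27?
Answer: -4/95 ≈ -0.042105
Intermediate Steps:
P = -25 (P = 2 - 1*27 = 2 - 27 = -25)
c(Z) = (6 + Z)/(5 + Z) (c(Z) = (Z + 6)/(Z + 5) = (6 + Z)/(5 + Z))
J(m) = m*(6 + m)/(5 + m) (J(m) = ((6 + m)/(5 + m))*m = m*(6 + m)/(5 + m))
1/J(P) = 1/(-25*(6 - 25)/(5 - 25)) = 1/(-25*(-19)/(-20)) = 1/(-25*(-1/20)*(-19)) = 1/(-95/4) = -4/95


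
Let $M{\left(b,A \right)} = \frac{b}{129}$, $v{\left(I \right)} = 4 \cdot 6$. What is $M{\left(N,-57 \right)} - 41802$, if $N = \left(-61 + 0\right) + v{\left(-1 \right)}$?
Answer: $- \frac{5392495}{129} \approx -41802.0$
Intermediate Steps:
$v{\left(I \right)} = 24$
$N = -37$ ($N = \left(-61 + 0\right) + 24 = -61 + 24 = -37$)
$M{\left(b,A \right)} = \frac{b}{129}$ ($M{\left(b,A \right)} = b \frac{1}{129} = \frac{b}{129}$)
$M{\left(N,-57 \right)} - 41802 = \frac{1}{129} \left(-37\right) - 41802 = - \frac{37}{129} - 41802 = - \frac{5392495}{129}$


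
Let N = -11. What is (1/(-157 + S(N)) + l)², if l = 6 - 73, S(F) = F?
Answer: 126720049/28224 ≈ 4489.8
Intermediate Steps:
l = -67
(1/(-157 + S(N)) + l)² = (1/(-157 - 11) - 67)² = (1/(-168) - 67)² = (-1/168 - 67)² = (-11257/168)² = 126720049/28224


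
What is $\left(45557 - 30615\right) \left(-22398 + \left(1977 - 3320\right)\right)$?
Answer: $-354738022$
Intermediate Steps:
$\left(45557 - 30615\right) \left(-22398 + \left(1977 - 3320\right)\right) = 14942 \left(-22398 - 1343\right) = 14942 \left(-23741\right) = -354738022$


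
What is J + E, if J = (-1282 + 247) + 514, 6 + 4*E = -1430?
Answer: -880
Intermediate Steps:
E = -359 (E = -3/2 + (¼)*(-1430) = -3/2 - 715/2 = -359)
J = -521 (J = -1035 + 514 = -521)
J + E = -521 - 359 = -880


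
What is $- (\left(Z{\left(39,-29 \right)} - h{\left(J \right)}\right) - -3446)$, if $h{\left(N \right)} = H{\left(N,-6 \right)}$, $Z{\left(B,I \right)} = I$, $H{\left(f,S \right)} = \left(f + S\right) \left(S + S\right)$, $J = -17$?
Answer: $-3141$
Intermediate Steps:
$H{\left(f,S \right)} = 2 S \left(S + f\right)$ ($H{\left(f,S \right)} = \left(S + f\right) 2 S = 2 S \left(S + f\right)$)
$h{\left(N \right)} = 72 - 12 N$ ($h{\left(N \right)} = 2 \left(-6\right) \left(-6 + N\right) = 72 - 12 N$)
$- (\left(Z{\left(39,-29 \right)} - h{\left(J \right)}\right) - -3446) = - (\left(-29 - \left(72 - -204\right)\right) - -3446) = - (\left(-29 - \left(72 + 204\right)\right) + 3446) = - (\left(-29 - 276\right) + 3446) = - (-305 + 3446) = \left(-1\right) 3141 = -3141$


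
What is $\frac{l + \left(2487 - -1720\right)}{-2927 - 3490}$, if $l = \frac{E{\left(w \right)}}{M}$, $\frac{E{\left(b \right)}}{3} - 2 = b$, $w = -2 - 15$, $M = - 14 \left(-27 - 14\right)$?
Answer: $- \frac{2414773}{3683358} \approx -0.65559$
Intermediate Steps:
$M = 574$ ($M = \left(-14\right) \left(-41\right) = 574$)
$w = -17$ ($w = -2 - 15 = -17$)
$E{\left(b \right)} = 6 + 3 b$
$l = - \frac{45}{574}$ ($l = \frac{6 + 3 \left(-17\right)}{574} = \left(6 - 51\right) \frac{1}{574} = \left(-45\right) \frac{1}{574} = - \frac{45}{574} \approx -0.078397$)
$\frac{l + \left(2487 - -1720\right)}{-2927 - 3490} = \frac{- \frac{45}{574} + \left(2487 - -1720\right)}{-2927 - 3490} = \frac{- \frac{45}{574} + \left(2487 + 1720\right)}{-6417} = \left(- \frac{45}{574} + 4207\right) \left(- \frac{1}{6417}\right) = \frac{2414773}{574} \left(- \frac{1}{6417}\right) = - \frac{2414773}{3683358}$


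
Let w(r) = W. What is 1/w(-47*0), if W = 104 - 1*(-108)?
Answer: 1/212 ≈ 0.0047170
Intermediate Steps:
W = 212 (W = 104 + 108 = 212)
w(r) = 212
1/w(-47*0) = 1/212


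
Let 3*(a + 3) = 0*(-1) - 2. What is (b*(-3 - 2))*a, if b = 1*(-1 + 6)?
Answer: 275/3 ≈ 91.667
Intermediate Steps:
a = -11/3 (a = -3 + (0*(-1) - 2)/3 = -3 + (0 - 2)/3 = -3 + (⅓)*(-2) = -3 - ⅔ = -11/3 ≈ -3.6667)
b = 5 (b = 1*5 = 5)
(b*(-3 - 2))*a = (5*(-3 - 2))*(-11/3) = (5*(-5))*(-11/3) = -25*(-11/3) = 275/3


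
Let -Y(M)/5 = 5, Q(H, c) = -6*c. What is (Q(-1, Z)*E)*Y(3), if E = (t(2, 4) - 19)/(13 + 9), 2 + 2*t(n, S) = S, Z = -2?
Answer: 2700/11 ≈ 245.45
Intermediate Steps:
t(n, S) = -1 + S/2
Y(M) = -25 (Y(M) = -5*5 = -25)
E = -9/11 (E = ((-1 + (½)*4) - 19)/(13 + 9) = ((-1 + 2) - 19)/22 = (1 - 19)*(1/22) = -18*1/22 = -9/11 ≈ -0.81818)
(Q(-1, Z)*E)*Y(3) = (-6*(-2)*(-9/11))*(-25) = (12*(-9/11))*(-25) = -108/11*(-25) = 2700/11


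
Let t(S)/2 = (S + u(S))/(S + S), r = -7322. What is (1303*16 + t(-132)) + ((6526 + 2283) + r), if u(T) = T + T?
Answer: 22338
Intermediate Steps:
u(T) = 2*T
t(S) = 3 (t(S) = 2*((S + 2*S)/(S + S)) = 2*((3*S)/((2*S))) = 2*((3*S)*(1/(2*S))) = 2*(3/2) = 3)
(1303*16 + t(-132)) + ((6526 + 2283) + r) = (1303*16 + 3) + ((6526 + 2283) - 7322) = (20848 + 3) + (8809 - 7322) = 20851 + 1487 = 22338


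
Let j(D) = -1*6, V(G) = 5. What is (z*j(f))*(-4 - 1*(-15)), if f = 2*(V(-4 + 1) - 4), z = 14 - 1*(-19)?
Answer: -2178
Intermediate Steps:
z = 33 (z = 14 + 19 = 33)
f = 2 (f = 2*(5 - 4) = 2*1 = 2)
j(D) = -6
(z*j(f))*(-4 - 1*(-15)) = (33*(-6))*(-4 - 1*(-15)) = -198*(-4 + 15) = -198*11 = -2178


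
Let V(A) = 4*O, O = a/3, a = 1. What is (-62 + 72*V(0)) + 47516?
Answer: 47550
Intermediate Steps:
O = ⅓ (O = 1/3 = 1*(⅓) = ⅓ ≈ 0.33333)
V(A) = 4/3 (V(A) = 4*(⅓) = 4/3)
(-62 + 72*V(0)) + 47516 = (-62 + 72*(4/3)) + 47516 = (-62 + 96) + 47516 = 34 + 47516 = 47550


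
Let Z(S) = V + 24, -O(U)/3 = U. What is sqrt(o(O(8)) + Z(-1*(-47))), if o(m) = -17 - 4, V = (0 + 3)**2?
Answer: 2*sqrt(3) ≈ 3.4641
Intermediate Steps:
V = 9 (V = 3**2 = 9)
O(U) = -3*U
Z(S) = 33 (Z(S) = 9 + 24 = 33)
o(m) = -21
sqrt(o(O(8)) + Z(-1*(-47))) = sqrt(-21 + 33) = sqrt(12) = 2*sqrt(3)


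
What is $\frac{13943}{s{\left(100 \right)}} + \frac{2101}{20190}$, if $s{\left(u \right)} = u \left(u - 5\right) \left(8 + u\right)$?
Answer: $\frac{81237839}{690498000} \approx 0.11765$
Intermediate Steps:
$s{\left(u \right)} = u \left(-5 + u\right) \left(8 + u\right)$
$\frac{13943}{s{\left(100 \right)}} + \frac{2101}{20190} = \frac{13943}{100 \left(-40 + 100^{2} + 3 \cdot 100\right)} + \frac{2101}{20190} = \frac{13943}{100 \left(-40 + 10000 + 300\right)} + 2101 \cdot \frac{1}{20190} = \frac{13943}{100 \cdot 10260} + \frac{2101}{20190} = \frac{13943}{1026000} + \frac{2101}{20190} = \frac{81237839}{690498000}$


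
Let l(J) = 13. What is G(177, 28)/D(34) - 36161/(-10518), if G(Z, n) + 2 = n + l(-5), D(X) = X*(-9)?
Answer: 98658/29801 ≈ 3.3106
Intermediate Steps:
D(X) = -9*X
G(Z, n) = 11 + n (G(Z, n) = -2 + (n + 13) = -2 + (13 + n) = 11 + n)
G(177, 28)/D(34) - 36161/(-10518) = (11 + 28)/((-9*34)) - 36161/(-10518) = 39/(-306) - 36161*(-1/10518) = 39*(-1/306) + 36161/10518 = -13/102 + 36161/10518 = 98658/29801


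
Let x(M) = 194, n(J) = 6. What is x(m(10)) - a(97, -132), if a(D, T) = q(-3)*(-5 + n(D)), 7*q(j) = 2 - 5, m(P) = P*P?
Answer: 1361/7 ≈ 194.43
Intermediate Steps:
m(P) = P**2
q(j) = -3/7 (q(j) = (2 - 5)/7 = (1/7)*(-3) = -3/7)
a(D, T) = -3/7 (a(D, T) = -3*(-5 + 6)/7 = -3/7*1 = -3/7)
x(m(10)) - a(97, -132) = 194 - 1*(-3/7) = 194 + 3/7 = 1361/7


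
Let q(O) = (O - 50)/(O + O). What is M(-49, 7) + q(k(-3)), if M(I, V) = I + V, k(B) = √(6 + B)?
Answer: -83/2 - 25*√3/3 ≈ -55.934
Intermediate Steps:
q(O) = (-50 + O)/(2*O) (q(O) = (-50 + O)/((2*O)) = (-50 + O)*(1/(2*O)) = (-50 + O)/(2*O))
M(-49, 7) + q(k(-3)) = (-49 + 7) + (-50 + √(6 - 3))/(2*(√(6 - 3))) = -42 + (-50 + √3)/(2*(√3)) = -42 + (√3/3)*(-50 + √3)/2 = -42 + √3*(-50 + √3)/6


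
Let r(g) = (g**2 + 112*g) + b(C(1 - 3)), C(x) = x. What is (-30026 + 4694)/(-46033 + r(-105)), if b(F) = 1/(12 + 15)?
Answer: 683964/1262735 ≈ 0.54165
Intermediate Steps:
b(F) = 1/27
r(g) = 1/27 + g**2 + 112*g (r(g) = (g**2 + 112*g) + 1/27 = 1/27 + g**2 + 112*g)
(-30026 + 4694)/(-46033 + r(-105)) = (-30026 + 4694)/(-46033 + (1/27 + (-105)**2 + 112*(-105))) = -25332/(-46033 + (1/27 + 11025 - 11760)) = -25332/(-46033 - 19844/27) = -25332/(-1262735/27) = -25332*(-27/1262735) = 683964/1262735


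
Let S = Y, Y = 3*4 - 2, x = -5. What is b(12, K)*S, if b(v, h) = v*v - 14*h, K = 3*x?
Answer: 3540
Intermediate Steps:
Y = 10 (Y = 12 - 2 = 10)
K = -15 (K = 3*(-5) = -15)
b(v, h) = v² - 14*h
S = 10
b(12, K)*S = (12² - 14*(-15))*10 = (144 + 210)*10 = 354*10 = 3540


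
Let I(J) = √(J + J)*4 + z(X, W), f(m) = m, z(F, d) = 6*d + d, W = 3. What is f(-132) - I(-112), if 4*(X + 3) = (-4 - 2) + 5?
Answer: -153 - 16*I*√14 ≈ -153.0 - 59.867*I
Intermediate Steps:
X = -13/4 (X = -3 + ((-4 - 2) + 5)/4 = -3 + (-6 + 5)/4 = -3 + (¼)*(-1) = -3 - ¼ = -13/4 ≈ -3.2500)
z(F, d) = 7*d
I(J) = 21 + 4*√2*√J (I(J) = √(J + J)*4 + 7*3 = √(2*J)*4 + 21 = (√2*√J)*4 + 21 = 4*√2*√J + 21 = 21 + 4*√2*√J)
f(-132) - I(-112) = -132 - (21 + 4*√2*√(-112)) = -132 - (21 + 4*√2*(4*I*√7)) = -132 - (21 + 16*I*√14) = -132 + (-21 - 16*I*√14) = -153 - 16*I*√14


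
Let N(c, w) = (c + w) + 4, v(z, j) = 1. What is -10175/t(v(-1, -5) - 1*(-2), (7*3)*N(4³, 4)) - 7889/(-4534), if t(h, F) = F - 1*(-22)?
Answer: -8507931/1738789 ≈ -4.8930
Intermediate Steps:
N(c, w) = 4 + c + w
t(h, F) = 22 + F (t(h, F) = F + 22 = 22 + F)
-10175/t(v(-1, -5) - 1*(-2), (7*3)*N(4³, 4)) - 7889/(-4534) = -10175/(22 + (7*3)*(4 + 4³ + 4)) - 7889/(-4534) = -10175/(22 + 21*(4 + 64 + 4)) - 7889*(-1/4534) = -10175/(22 + 21*72) + 7889/4534 = -10175/(22 + 1512) + 7889/4534 = -10175/1534 + 7889/4534 = -8507931/1738789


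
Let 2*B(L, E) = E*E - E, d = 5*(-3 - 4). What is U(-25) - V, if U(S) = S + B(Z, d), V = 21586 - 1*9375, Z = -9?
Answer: -11606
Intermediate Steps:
d = -35 (d = 5*(-7) = -35)
B(L, E) = E**2/2 - E/2 (B(L, E) = (E*E - E)/2 = (E**2 - E)/2 = E**2/2 - E/2)
V = 12211 (V = 21586 - 9375 = 12211)
U(S) = 630 + S (U(S) = S + (1/2)*(-35)*(-1 - 35) = S + (1/2)*(-35)*(-36) = S + 630 = 630 + S)
U(-25) - V = (630 - 25) - 1*12211 = 605 - 12211 = -11606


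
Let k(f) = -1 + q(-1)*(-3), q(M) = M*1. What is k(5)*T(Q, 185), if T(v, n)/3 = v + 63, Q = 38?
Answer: 606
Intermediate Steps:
q(M) = M
k(f) = 2 (k(f) = -1 - 1*(-3) = -1 + 3 = 2)
T(v, n) = 189 + 3*v (T(v, n) = 3*(v + 63) = 3*(63 + v) = 189 + 3*v)
k(5)*T(Q, 185) = 2*(189 + 3*38) = 2*(189 + 114) = 2*303 = 606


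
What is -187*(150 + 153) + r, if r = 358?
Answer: -56303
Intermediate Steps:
-187*(150 + 153) + r = -187*(150 + 153) + 358 = -187*303 + 358 = -56661 + 358 = -56303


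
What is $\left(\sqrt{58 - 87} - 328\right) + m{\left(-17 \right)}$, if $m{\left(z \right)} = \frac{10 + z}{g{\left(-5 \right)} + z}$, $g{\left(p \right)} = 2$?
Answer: $- \frac{4913}{15} + i \sqrt{29} \approx -327.53 + 5.3852 i$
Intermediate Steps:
$m{\left(z \right)} = \frac{10 + z}{2 + z}$
$\left(\sqrt{58 - 87} - 328\right) + m{\left(-17 \right)} = \left(\sqrt{58 - 87} - 328\right) + \frac{10 - 17}{2 - 17} = \left(\sqrt{-29} - 328\right) + \frac{1}{-15} \left(-7\right) = \left(i \sqrt{29} - 328\right) - - \frac{7}{15} = \left(-328 + i \sqrt{29}\right) + \frac{7}{15} = - \frac{4913}{15} + i \sqrt{29}$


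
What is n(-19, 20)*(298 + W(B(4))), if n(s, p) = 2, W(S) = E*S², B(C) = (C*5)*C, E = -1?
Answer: -12204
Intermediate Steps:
B(C) = 5*C² (B(C) = (5*C)*C = 5*C²)
W(S) = -S²
n(-19, 20)*(298 + W(B(4))) = 2*(298 - (5*4²)²) = 2*(298 - (5*16)²) = 2*(298 - 1*80²) = 2*(298 - 1*6400) = 2*(298 - 6400) = 2*(-6102) = -12204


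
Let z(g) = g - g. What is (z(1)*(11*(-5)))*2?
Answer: 0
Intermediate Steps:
z(g) = 0
(z(1)*(11*(-5)))*2 = (0*(11*(-5)))*2 = (0*(-55))*2 = 0*2 = 0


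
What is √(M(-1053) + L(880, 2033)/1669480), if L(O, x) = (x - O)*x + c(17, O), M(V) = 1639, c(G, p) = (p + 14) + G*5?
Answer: √285754744083190/417370 ≈ 40.502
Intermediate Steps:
c(G, p) = 14 + p + 5*G (c(G, p) = (14 + p) + 5*G = 14 + p + 5*G)
L(O, x) = 99 + O + x*(x - O) (L(O, x) = (x - O)*x + (14 + O + 5*17) = x*(x - O) + (14 + O + 85) = x*(x - O) + (99 + O) = 99 + O + x*(x - O))
√(M(-1053) + L(880, 2033)/1669480) = √(1639 + (99 + 880 + 2033² - 1*880*2033)/1669480) = √(1639 + (99 + 880 + 4133089 - 1789040)*(1/1669480)) = √(1639 + 2345028*(1/1669480)) = √(1639 + 586257/417370) = √(684655687/417370) = √285754744083190/417370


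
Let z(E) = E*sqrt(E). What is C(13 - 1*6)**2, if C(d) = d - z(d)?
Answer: 392 - 98*sqrt(7) ≈ 132.72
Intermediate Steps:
z(E) = E**(3/2)
C(d) = d - d**(3/2)
C(13 - 1*6)**2 = ((13 - 1*6) - (13 - 1*6)**(3/2))**2 = ((13 - 6) - (13 - 6)**(3/2))**2 = (7 - 7**(3/2))**2 = (7 - 7*sqrt(7))**2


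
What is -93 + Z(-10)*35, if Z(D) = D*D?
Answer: 3407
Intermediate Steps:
Z(D) = D²
-93 + Z(-10)*35 = -93 + (-10)²*35 = -93 + 100*35 = -93 + 3500 = 3407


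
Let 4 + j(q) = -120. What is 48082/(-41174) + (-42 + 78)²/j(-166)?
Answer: -7415459/638197 ≈ -11.619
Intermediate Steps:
j(q) = -124 (j(q) = -4 - 120 = -124)
48082/(-41174) + (-42 + 78)²/j(-166) = 48082/(-41174) + (-42 + 78)²/(-124) = 48082*(-1/41174) + 36²*(-1/124) = -24041/20587 + 1296*(-1/124) = -24041/20587 - 324/31 = -7415459/638197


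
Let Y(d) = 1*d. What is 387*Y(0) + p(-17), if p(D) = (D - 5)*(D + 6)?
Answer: 242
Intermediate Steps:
Y(d) = d
p(D) = (-5 + D)*(6 + D)
387*Y(0) + p(-17) = 387*0 + (-30 - 17 + (-17)**2) = 0 + (-30 - 17 + 289) = 0 + 242 = 242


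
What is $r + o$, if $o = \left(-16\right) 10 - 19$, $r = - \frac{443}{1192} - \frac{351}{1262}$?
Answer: $- \frac{135123937}{752152} \approx -179.65$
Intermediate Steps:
$r = - \frac{488729}{752152}$ ($r = \left(-443\right) \frac{1}{1192} - \frac{351}{1262} = - \frac{443}{1192} - \frac{351}{1262} = - \frac{488729}{752152} \approx -0.64977$)
$o = -179$ ($o = -160 - 19 = -179$)
$r + o = - \frac{488729}{752152} - 179 = - \frac{135123937}{752152}$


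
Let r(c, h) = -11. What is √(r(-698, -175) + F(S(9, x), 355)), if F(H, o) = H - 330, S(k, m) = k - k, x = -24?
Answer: I*√341 ≈ 18.466*I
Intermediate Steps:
S(k, m) = 0
F(H, o) = -330 + H
√(r(-698, -175) + F(S(9, x), 355)) = √(-11 + (-330 + 0)) = √(-11 - 330) = √(-341) = I*√341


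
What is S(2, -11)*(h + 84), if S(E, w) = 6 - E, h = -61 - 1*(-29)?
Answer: 208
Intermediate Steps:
h = -32 (h = -61 + 29 = -32)
S(2, -11)*(h + 84) = (6 - 1*2)*(-32 + 84) = (6 - 2)*52 = 4*52 = 208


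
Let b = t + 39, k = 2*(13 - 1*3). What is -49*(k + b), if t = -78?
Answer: 931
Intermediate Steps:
k = 20 (k = 2*(13 - 3) = 2*10 = 20)
b = -39 (b = -78 + 39 = -39)
-49*(k + b) = -49*(20 - 39) = -49*(-19) = 931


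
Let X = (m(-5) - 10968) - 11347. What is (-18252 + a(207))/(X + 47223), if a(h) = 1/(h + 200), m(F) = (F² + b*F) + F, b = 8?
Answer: -7428563/10129416 ≈ -0.73337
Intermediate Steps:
m(F) = F² + 9*F (m(F) = (F² + 8*F) + F = F² + 9*F)
X = -22335 (X = (-5*(9 - 5) - 10968) - 11347 = (-5*4 - 10968) - 11347 = (-20 - 10968) - 11347 = -10988 - 11347 = -22335)
a(h) = 1/(200 + h)
(-18252 + a(207))/(X + 47223) = (-18252 + 1/(200 + 207))/(-22335 + 47223) = (-18252 + 1/407)/24888 = (-18252 + 1/407)*(1/24888) = -7428563/407*1/24888 = -7428563/10129416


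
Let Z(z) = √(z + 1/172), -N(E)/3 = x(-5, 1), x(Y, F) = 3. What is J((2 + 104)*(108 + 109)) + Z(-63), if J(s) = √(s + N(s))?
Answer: √22993 + I*√465905/86 ≈ 151.63 + 7.9369*I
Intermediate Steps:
N(E) = -9 (N(E) = -3*3 = -9)
J(s) = √(-9 + s) (J(s) = √(s - 9) = √(-9 + s))
Z(z) = √(1/172 + z) (Z(z) = √(z + 1/172) = √(1/172 + z))
J((2 + 104)*(108 + 109)) + Z(-63) = √(-9 + (2 + 104)*(108 + 109)) + √(43 + 7396*(-63))/86 = √(-9 + 106*217) + √(43 - 465948)/86 = √(-9 + 23002) + √(-465905)/86 = √22993 + (I*√465905)/86 = √22993 + I*√465905/86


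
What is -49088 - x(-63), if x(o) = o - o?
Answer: -49088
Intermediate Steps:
x(o) = 0
-49088 - x(-63) = -49088 - 1*0 = -49088 + 0 = -49088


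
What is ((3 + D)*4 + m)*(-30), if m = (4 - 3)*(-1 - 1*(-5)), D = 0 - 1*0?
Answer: -480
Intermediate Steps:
D = 0 (D = 0 + 0 = 0)
m = 4 (m = 1*(-1 + 5) = 1*4 = 4)
((3 + D)*4 + m)*(-30) = ((3 + 0)*4 + 4)*(-30) = (3*4 + 4)*(-30) = (12 + 4)*(-30) = 16*(-30) = -480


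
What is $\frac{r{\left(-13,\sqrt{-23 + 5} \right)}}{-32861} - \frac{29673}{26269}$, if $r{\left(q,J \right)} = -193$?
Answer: $- \frac{970014536}{863225609} \approx -1.1237$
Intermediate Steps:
$\frac{r{\left(-13,\sqrt{-23 + 5} \right)}}{-32861} - \frac{29673}{26269} = - \frac{193}{-32861} - \frac{29673}{26269} = \left(-193\right) \left(- \frac{1}{32861}\right) - \frac{29673}{26269} = \frac{193}{32861} - \frac{29673}{26269} = - \frac{970014536}{863225609}$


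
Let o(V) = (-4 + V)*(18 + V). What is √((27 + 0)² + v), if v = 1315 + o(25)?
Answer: √2947 ≈ 54.286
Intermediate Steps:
v = 2218 (v = 1315 + (-72 + 25² + 14*25) = 1315 + (-72 + 625 + 350) = 1315 + 903 = 2218)
√((27 + 0)² + v) = √((27 + 0)² + 2218) = √(27² + 2218) = √(729 + 2218) = √2947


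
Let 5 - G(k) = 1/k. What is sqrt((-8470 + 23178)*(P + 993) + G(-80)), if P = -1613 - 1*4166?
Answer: I*sqrt(28156993195)/20 ≈ 8390.0*I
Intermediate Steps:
P = -5779 (P = -1613 - 4166 = -5779)
G(k) = 5 - 1/k
sqrt((-8470 + 23178)*(P + 993) + G(-80)) = sqrt((-8470 + 23178)*(-5779 + 993) + (5 - 1/(-80))) = sqrt(14708*(-4786) + (5 - 1*(-1/80))) = sqrt(-70392488 + (5 + 1/80)) = sqrt(-70392488 + 401/80) = sqrt(-5631398639/80) = I*sqrt(28156993195)/20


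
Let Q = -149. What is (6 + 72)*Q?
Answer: -11622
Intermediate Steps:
(6 + 72)*Q = (6 + 72)*(-149) = 78*(-149) = -11622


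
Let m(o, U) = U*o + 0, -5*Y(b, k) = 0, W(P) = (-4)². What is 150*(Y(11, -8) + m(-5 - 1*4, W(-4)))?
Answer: -21600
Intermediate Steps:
W(P) = 16
Y(b, k) = 0 (Y(b, k) = -⅕*0 = 0)
m(o, U) = U*o
150*(Y(11, -8) + m(-5 - 1*4, W(-4))) = 150*(0 + 16*(-5 - 1*4)) = 150*(0 + 16*(-5 - 4)) = 150*(0 + 16*(-9)) = 150*(0 - 144) = 150*(-144) = -21600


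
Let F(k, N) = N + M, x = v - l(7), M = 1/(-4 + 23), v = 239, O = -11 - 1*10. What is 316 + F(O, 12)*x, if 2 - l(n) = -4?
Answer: 59361/19 ≈ 3124.3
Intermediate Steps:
l(n) = 6 (l(n) = 2 - 1*(-4) = 2 + 4 = 6)
O = -21 (O = -11 - 10 = -21)
M = 1/19 ≈ 0.052632
x = 233 (x = 239 - 1*6 = 239 - 6 = 233)
F(k, N) = 1/19 + N (F(k, N) = N + 1/19 = 1/19 + N)
316 + F(O, 12)*x = 316 + (1/19 + 12)*233 = 316 + (229/19)*233 = 316 + 53357/19 = 59361/19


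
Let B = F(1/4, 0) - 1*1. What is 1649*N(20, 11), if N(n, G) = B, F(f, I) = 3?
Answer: 3298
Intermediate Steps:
B = 2 (B = 3 - 1*1 = 3 - 1 = 2)
N(n, G) = 2
1649*N(20, 11) = 1649*2 = 3298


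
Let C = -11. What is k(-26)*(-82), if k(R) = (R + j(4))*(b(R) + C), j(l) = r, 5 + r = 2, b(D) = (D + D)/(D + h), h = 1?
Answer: -530294/25 ≈ -21212.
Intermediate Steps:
b(D) = 2*D/(1 + D) (b(D) = (D + D)/(D + 1) = (2*D)/(1 + D) = 2*D/(1 + D))
r = -3 (r = -5 + 2 = -3)
j(l) = -3
k(R) = (-11 + 2*R/(1 + R))*(-3 + R) (k(R) = (R - 3)*(2*R/(1 + R) - 11) = (-3 + R)*(-11 + 2*R/(1 + R)) = (-11 + 2*R/(1 + R))*(-3 + R))
k(-26)*(-82) = ((33 - 9*(-26)² + 16*(-26))/(1 - 26))*(-82) = ((33 - 9*676 - 416)/(-25))*(-82) = -(33 - 6084 - 416)/25*(-82) = -1/25*(-6467)*(-82) = (6467/25)*(-82) = -530294/25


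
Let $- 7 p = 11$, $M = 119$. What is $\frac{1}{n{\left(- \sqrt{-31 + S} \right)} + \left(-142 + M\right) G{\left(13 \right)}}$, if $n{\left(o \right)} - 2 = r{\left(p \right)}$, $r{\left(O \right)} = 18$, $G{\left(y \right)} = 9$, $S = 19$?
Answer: $- \frac{1}{187} \approx -0.0053476$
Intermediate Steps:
$p = - \frac{11}{7}$ ($p = \left(- \frac{1}{7}\right) 11 = - \frac{11}{7} \approx -1.5714$)
$n{\left(o \right)} = 20$ ($n{\left(o \right)} = 2 + 18 = 20$)
$\frac{1}{n{\left(- \sqrt{-31 + S} \right)} + \left(-142 + M\right) G{\left(13 \right)}} = \frac{1}{20 + \left(-142 + 119\right) 9} = \frac{1}{20 - 207} = \frac{1}{-187} = - \frac{1}{187}$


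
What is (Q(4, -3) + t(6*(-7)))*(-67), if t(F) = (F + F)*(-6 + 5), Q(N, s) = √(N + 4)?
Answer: -5628 - 134*√2 ≈ -5817.5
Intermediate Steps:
Q(N, s) = √(4 + N)
t(F) = -2*F (t(F) = (2*F)*(-1) = -2*F)
(Q(4, -3) + t(6*(-7)))*(-67) = (√(4 + 4) - 12*(-7))*(-67) = (√8 - 2*(-42))*(-67) = (2*√2 + 84)*(-67) = (84 + 2*√2)*(-67) = -5628 - 134*√2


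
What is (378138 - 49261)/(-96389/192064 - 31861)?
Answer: -63165432128/6119447493 ≈ -10.322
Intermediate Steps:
(378138 - 49261)/(-96389/192064 - 31861) = 328877/(-96389*1/192064 - 31861) = 328877/(-96389/192064 - 31861) = 328877/(-6119447493/192064) = 328877*(-192064/6119447493) = -63165432128/6119447493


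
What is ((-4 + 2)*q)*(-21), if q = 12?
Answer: 504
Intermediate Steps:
((-4 + 2)*q)*(-21) = ((-4 + 2)*12)*(-21) = -2*12*(-21) = -24*(-21) = 504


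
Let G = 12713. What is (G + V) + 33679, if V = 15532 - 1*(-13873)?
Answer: 75797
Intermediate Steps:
V = 29405 (V = 15532 + 13873 = 29405)
(G + V) + 33679 = (12713 + 29405) + 33679 = 42118 + 33679 = 75797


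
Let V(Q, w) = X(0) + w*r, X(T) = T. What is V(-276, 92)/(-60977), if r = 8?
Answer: -736/60977 ≈ -0.012070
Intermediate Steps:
V(Q, w) = 8*w (V(Q, w) = 0 + w*8 = 0 + 8*w = 8*w)
V(-276, 92)/(-60977) = (8*92)/(-60977) = 736*(-1/60977) = -736/60977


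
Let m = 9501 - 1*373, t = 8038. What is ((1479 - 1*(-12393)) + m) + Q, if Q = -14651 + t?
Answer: 16387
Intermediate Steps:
m = 9128 (m = 9501 - 373 = 9128)
Q = -6613 (Q = -14651 + 8038 = -6613)
((1479 - 1*(-12393)) + m) + Q = ((1479 - 1*(-12393)) + 9128) - 6613 = ((1479 + 12393) + 9128) - 6613 = (13872 + 9128) - 6613 = 23000 - 6613 = 16387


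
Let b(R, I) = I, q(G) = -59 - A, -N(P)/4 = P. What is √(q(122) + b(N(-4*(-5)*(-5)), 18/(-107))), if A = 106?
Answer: I*√1891011/107 ≈ 12.852*I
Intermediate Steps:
N(P) = -4*P
q(G) = -165 (q(G) = -59 - 1*106 = -59 - 106 = -165)
√(q(122) + b(N(-4*(-5)*(-5)), 18/(-107))) = √(-165 + 18/(-107)) = √(-165 + 18*(-1/107)) = √(-165 - 18/107) = √(-17673/107) = I*√1891011/107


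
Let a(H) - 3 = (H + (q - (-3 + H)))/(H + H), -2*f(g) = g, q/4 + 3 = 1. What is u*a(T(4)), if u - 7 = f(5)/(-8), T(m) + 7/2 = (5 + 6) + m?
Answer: 468/23 ≈ 20.348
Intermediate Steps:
T(m) = 15/2 + m (T(m) = -7/2 + ((5 + 6) + m) = -7/2 + (11 + m) = 15/2 + m)
q = -8 (q = -12 + 4*1 = -12 + 4 = -8)
f(g) = -g/2
a(H) = 3 - 5/(2*H) (a(H) = 3 + (H + (-8 - (-3 + H)))/(H + H) = 3 + (H + (-8 + (3 - H)))/((2*H)) = 3 + (H + (-5 - H))*(1/(2*H)) = 3 - 5/(2*H))
u = 117/16 (u = 7 - 1/2*5/(-8) = 7 - 5/2*(-1/8) = 7 + 5/16 = 117/16 ≈ 7.3125)
u*a(T(4)) = 117*(3 - 5/(2*(15/2 + 4)))/16 = 117*(3 - 5/(2*23/2))/16 = 117*(3 - 5/2*2/23)/16 = 117*(3 - 5/23)/16 = (117/16)*(64/23) = 468/23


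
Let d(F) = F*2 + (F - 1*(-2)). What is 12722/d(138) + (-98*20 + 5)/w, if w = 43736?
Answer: 34724757/1137136 ≈ 30.537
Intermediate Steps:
d(F) = 2 + 3*F (d(F) = 2*F + (F + 2) = 2*F + (2 + F) = 2 + 3*F)
12722/d(138) + (-98*20 + 5)/w = 12722/(2 + 3*138) + (-98*20 + 5)/43736 = 12722/(2 + 414) + (-1960 + 5)*(1/43736) = 12722/416 - 1955*1/43736 = 12722*(1/416) - 1955/43736 = 6361/208 - 1955/43736 = 34724757/1137136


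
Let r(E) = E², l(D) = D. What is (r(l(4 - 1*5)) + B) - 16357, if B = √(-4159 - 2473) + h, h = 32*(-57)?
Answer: -18180 + 2*I*√1658 ≈ -18180.0 + 81.437*I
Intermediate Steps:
h = -1824
B = -1824 + 2*I*√1658 (B = √(-4159 - 2473) - 1824 = √(-6632) - 1824 = 2*I*√1658 - 1824 = -1824 + 2*I*√1658 ≈ -1824.0 + 81.437*I)
(r(l(4 - 1*5)) + B) - 16357 = ((4 - 1*5)² + (-1824 + 2*I*√1658)) - 16357 = ((4 - 5)² + (-1824 + 2*I*√1658)) - 16357 = ((-1)² + (-1824 + 2*I*√1658)) - 16357 = (1 + (-1824 + 2*I*√1658)) - 16357 = (-1823 + 2*I*√1658) - 16357 = -18180 + 2*I*√1658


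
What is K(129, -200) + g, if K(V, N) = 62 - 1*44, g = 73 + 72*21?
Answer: 1603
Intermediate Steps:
g = 1585 (g = 73 + 1512 = 1585)
K(V, N) = 18 (K(V, N) = 62 - 44 = 18)
K(129, -200) + g = 18 + 1585 = 1603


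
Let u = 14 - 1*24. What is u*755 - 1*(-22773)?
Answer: 15223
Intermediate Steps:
u = -10 (u = 14 - 24 = -10)
u*755 - 1*(-22773) = -10*755 - 1*(-22773) = -7550 + 22773 = 15223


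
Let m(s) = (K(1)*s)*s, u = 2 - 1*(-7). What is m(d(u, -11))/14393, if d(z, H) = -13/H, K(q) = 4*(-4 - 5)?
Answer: -6084/1741553 ≈ -0.0034934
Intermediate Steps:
K(q) = -36 (K(q) = 4*(-9) = -36)
u = 9 (u = 2 + 7 = 9)
m(s) = -36*s² (m(s) = (-36*s)*s = -36*s²)
m(d(u, -11))/14393 = -36*(-13/(-11))²/14393 = -36*(-13*(-1/11))²*(1/14393) = -36*(13/11)²*(1/14393) = -36*169/121*(1/14393) = -6084/121*1/14393 = -6084/1741553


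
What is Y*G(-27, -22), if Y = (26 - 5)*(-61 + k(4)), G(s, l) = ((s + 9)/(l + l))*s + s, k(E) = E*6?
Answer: 650349/22 ≈ 29561.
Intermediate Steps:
k(E) = 6*E
G(s, l) = s + s*(9 + s)/(2*l) (G(s, l) = ((9 + s)/((2*l)))*s + s = ((9 + s)*(1/(2*l)))*s + s = ((9 + s)/(2*l))*s + s = s*(9 + s)/(2*l) + s = s + s*(9 + s)/(2*l))
Y = -777 (Y = (26 - 5)*(-61 + 6*4) = 21*(-61 + 24) = 21*(-37) = -777)
Y*G(-27, -22) = -777*(-27)*(9 - 27 + 2*(-22))/(2*(-22)) = -777*(-27)*(-1)*(9 - 27 - 44)/(2*22) = -777*(-27)*(-1)*(-62)/(2*22) = -777*(-837/22) = 650349/22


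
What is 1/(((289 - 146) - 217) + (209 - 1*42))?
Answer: 1/93 ≈ 0.010753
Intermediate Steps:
1/(((289 - 146) - 217) + (209 - 1*42)) = 1/((143 - 217) + (209 - 42)) = 1/(-74 + 167) = 1/93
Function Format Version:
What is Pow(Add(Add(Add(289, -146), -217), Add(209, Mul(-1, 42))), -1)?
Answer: Rational(1, 93) ≈ 0.010753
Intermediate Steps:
Pow(Add(Add(Add(289, -146), -217), Add(209, Mul(-1, 42))), -1) = Pow(Add(Add(143, -217), Add(209, -42)), -1) = Pow(Add(-74, 167), -1) = Pow(93, -1) = Rational(1, 93)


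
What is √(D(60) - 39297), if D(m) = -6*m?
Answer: I*√39657 ≈ 199.14*I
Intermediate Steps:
√(D(60) - 39297) = √(-6*60 - 39297) = √(-360 - 39297) = √(-39657) = I*√39657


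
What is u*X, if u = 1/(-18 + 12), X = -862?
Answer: 431/3 ≈ 143.67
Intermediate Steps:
u = -⅙ (u = 1/(-6) = -⅙ ≈ -0.16667)
u*X = -⅙*(-862) = 431/3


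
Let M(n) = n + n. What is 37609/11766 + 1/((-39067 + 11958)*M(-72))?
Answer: 24469019105/7655147856 ≈ 3.1964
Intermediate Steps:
M(n) = 2*n
37609/11766 + 1/((-39067 + 11958)*M(-72)) = 37609/11766 + 1/((-39067 + 11958)*((2*(-72)))) = 37609*(1/11766) + 1/(-27109*(-144)) = 37609/11766 - 1/27109*(-1/144) = 37609/11766 + 1/3903696 = 24469019105/7655147856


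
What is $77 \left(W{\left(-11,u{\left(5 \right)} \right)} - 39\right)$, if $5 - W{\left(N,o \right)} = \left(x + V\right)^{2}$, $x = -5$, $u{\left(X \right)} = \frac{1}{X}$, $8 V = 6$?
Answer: $- \frac{64141}{16} \approx -4008.8$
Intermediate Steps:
$V = \frac{3}{4}$ ($V = \frac{1}{8} \cdot 6 = \frac{3}{4} \approx 0.75$)
$W{\left(N,o \right)} = - \frac{209}{16}$ ($W{\left(N,o \right)} = 5 - \left(-5 + \frac{3}{4}\right)^{2} = 5 - \left(- \frac{17}{4}\right)^{2} = 5 - \frac{289}{16} = - \frac{209}{16}$)
$77 \left(W{\left(-11,u{\left(5 \right)} \right)} - 39\right) = 77 \left(- \frac{209}{16} - 39\right) = 77 \left(- \frac{833}{16}\right) = - \frac{64141}{16}$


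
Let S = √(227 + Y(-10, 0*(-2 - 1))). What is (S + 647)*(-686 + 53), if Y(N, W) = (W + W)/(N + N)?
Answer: -409551 - 633*√227 ≈ -4.1909e+5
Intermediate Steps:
Y(N, W) = W/N (Y(N, W) = (2*W)/((2*N)) = (2*W)*(1/(2*N)) = W/N)
S = √227 (S = √(227 + (0*(-2 - 1))/(-10)) = √(227 + (0*(-3))*(-⅒)) = √(227 + 0*(-⅒)) = √(227 + 0) = √227 ≈ 15.067)
(S + 647)*(-686 + 53) = (√227 + 647)*(-686 + 53) = (647 + √227)*(-633) = -409551 - 633*√227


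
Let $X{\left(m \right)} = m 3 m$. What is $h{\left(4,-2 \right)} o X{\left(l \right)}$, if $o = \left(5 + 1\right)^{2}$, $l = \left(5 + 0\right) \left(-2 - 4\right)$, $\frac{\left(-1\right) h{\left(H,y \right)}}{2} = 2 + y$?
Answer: $0$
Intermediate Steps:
$h{\left(H,y \right)} = -4 - 2 y$ ($h{\left(H,y \right)} = - 2 \left(2 + y\right) = -4 - 2 y$)
$l = -30$ ($l = 5 \left(-6\right) = -30$)
$X{\left(m \right)} = 3 m^{2}$ ($X{\left(m \right)} = 3 m m = 3 m^{2}$)
$o = 36$ ($o = 6^{2} = 36$)
$h{\left(4,-2 \right)} o X{\left(l \right)} = \left(-4 - -4\right) 36 \cdot 3 \left(-30\right)^{2} = \left(-4 + 4\right) 36 \cdot 3 \cdot 900 = 0 \cdot 36 \cdot 2700 = 0 \cdot 2700 = 0$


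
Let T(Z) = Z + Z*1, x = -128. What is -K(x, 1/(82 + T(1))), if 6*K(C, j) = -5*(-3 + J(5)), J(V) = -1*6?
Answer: -15/2 ≈ -7.5000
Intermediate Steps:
J(V) = -6
T(Z) = 2*Z (T(Z) = Z + Z = 2*Z)
K(C, j) = 15/2 (K(C, j) = (-5*(-3 - 6))/6 = (-5*(-9))/6 = (⅙)*45 = 15/2)
-K(x, 1/(82 + T(1))) = -1*15/2 = -15/2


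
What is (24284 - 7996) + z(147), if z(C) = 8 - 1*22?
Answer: 16274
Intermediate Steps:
z(C) = -14 (z(C) = 8 - 22 = -14)
(24284 - 7996) + z(147) = (24284 - 7996) - 14 = 16288 - 14 = 16274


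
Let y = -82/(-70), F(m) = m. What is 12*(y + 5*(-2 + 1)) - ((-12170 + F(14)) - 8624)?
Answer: 725692/35 ≈ 20734.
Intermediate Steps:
y = 41/35 (y = -82*(-1/70) = 41/35 ≈ 1.1714)
12*(y + 5*(-2 + 1)) - ((-12170 + F(14)) - 8624) = 12*(41/35 + 5*(-2 + 1)) - ((-12170 + 14) - 8624) = 12*(41/35 + 5*(-1)) - (-12156 - 8624) = 12*(41/35 - 5) - 1*(-20780) = 12*(-134/35) + 20780 = -1608/35 + 20780 = 725692/35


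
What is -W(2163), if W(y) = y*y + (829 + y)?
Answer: -4681561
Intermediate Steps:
W(y) = 829 + y + y² (W(y) = y² + (829 + y) = 829 + y + y²)
-W(2163) = -(829 + 2163 + 2163²) = -(829 + 2163 + 4678569) = -1*4681561 = -4681561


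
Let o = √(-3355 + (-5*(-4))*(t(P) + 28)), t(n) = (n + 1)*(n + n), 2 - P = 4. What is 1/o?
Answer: -I*√2715/2715 ≈ -0.019192*I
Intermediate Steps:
P = -2 (P = 2 - 1*4 = 2 - 4 = -2)
t(n) = 2*n*(1 + n) (t(n) = (1 + n)*(2*n) = 2*n*(1 + n))
o = I*√2715 (o = √(-3355 + (-5*(-4))*(2*(-2)*(1 - 2) + 28)) = √(-3355 + 20*(2*(-2)*(-1) + 28)) = √(-3355 + 20*(4 + 28)) = √(-3355 + 20*32) = √(-3355 + 640) = √(-2715) = I*√2715 ≈ 52.106*I)
1/o = 1/(I*√2715) = -I*√2715/2715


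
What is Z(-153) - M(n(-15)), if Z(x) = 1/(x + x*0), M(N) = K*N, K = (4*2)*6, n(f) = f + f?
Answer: 220319/153 ≈ 1440.0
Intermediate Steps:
n(f) = 2*f
K = 48 (K = 8*6 = 48)
M(N) = 48*N
Z(x) = 1/x (Z(x) = 1/(x + 0) = 1/x)
Z(-153) - M(n(-15)) = 1/(-153) - 48*2*(-15) = -1/153 - 48*(-30) = -1/153 - 1*(-1440) = -1/153 + 1440 = 220319/153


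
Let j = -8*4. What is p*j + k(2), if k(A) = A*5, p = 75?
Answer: -2390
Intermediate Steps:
k(A) = 5*A
j = -32
p*j + k(2) = 75*(-32) + 5*2 = -2400 + 10 = -2390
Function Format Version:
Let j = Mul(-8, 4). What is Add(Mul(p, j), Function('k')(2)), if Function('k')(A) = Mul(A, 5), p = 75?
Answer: -2390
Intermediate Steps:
Function('k')(A) = Mul(5, A)
j = -32
Add(Mul(p, j), Function('k')(2)) = Add(Mul(75, -32), Mul(5, 2)) = Add(-2400, 10) = -2390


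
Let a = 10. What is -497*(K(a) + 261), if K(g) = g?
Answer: -134687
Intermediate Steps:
-497*(K(a) + 261) = -497*(10 + 261) = -497*271 = -134687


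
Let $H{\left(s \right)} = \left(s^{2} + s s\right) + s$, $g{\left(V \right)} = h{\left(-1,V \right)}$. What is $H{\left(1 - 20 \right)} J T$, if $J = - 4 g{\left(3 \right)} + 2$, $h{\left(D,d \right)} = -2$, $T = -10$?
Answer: $-70300$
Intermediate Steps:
$g{\left(V \right)} = -2$
$H{\left(s \right)} = s + 2 s^{2}$ ($H{\left(s \right)} = \left(s^{2} + s^{2}\right) + s = 2 s^{2} + s = s + 2 s^{2}$)
$J = 10$ ($J = \left(-4\right) \left(-2\right) + 2 = 8 + 2 = 10$)
$H{\left(1 - 20 \right)} J T = \left(1 - 20\right) \left(1 + 2 \left(1 - 20\right)\right) 10 \left(-10\right) = - 19 \left(1 + 2 \left(-19\right)\right) 10 \left(-10\right) = - 19 \left(1 - 38\right) 10 \left(-10\right) = \left(-19\right) \left(-37\right) 10 \left(-10\right) = 703 \cdot 10 \left(-10\right) = 7030 \left(-10\right) = -70300$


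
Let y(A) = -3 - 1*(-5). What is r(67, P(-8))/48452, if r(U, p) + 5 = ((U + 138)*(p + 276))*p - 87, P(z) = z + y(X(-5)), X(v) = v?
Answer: -83048/12113 ≈ -6.8561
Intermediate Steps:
y(A) = 2 (y(A) = -3 + 5 = 2)
P(z) = 2 + z (P(z) = z + 2 = 2 + z)
r(U, p) = -92 + p*(138 + U)*(276 + p) (r(U, p) = -5 + (((U + 138)*(p + 276))*p - 87) = -5 + (((138 + U)*(276 + p))*p - 87) = -5 + (p*(138 + U)*(276 + p) - 87) = -5 + (-87 + p*(138 + U)*(276 + p)) = -92 + p*(138 + U)*(276 + p))
r(67, P(-8))/48452 = (-92 + 138*(2 - 8)² + 38088*(2 - 8) + 67*(2 - 8)² + 276*67*(2 - 8))/48452 = (-92 + 138*(-6)² + 38088*(-6) + 67*(-6)² + 276*67*(-6))*(1/48452) = (-92 + 138*36 - 228528 + 67*36 - 110952)*(1/48452) = (-92 + 4968 - 228528 + 2412 - 110952)*(1/48452) = -332192*1/48452 = -83048/12113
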